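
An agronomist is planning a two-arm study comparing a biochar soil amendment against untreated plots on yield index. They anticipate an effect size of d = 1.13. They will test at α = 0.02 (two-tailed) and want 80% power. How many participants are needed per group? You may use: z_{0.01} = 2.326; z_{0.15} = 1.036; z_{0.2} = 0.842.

n = 16 per group

For two independent groups with equal n: n = 2·((z_{α/2} + z_β) / d)².
z_{α/2} + z_β = 2.326 + 0.842 = 3.168.
n = 2 × (3.168 / 1.13)² = 2 × 2.804² = 2 × 7.86 = 15.7.
Round up to the next whole participant.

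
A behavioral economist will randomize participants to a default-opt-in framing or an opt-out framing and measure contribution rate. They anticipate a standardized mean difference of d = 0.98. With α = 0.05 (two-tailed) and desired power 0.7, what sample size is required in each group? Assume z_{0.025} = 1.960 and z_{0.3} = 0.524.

For two independent groups with equal n: n = 2·((z_{α/2} + z_β) / d)².
z_{α/2} + z_β = 1.960 + 0.524 = 2.484.
n = 2 × (2.484 / 0.98)² = 2 × 2.535² = 2 × 6.42 = 12.8.
Round up to the next whole participant.

n = 13 per group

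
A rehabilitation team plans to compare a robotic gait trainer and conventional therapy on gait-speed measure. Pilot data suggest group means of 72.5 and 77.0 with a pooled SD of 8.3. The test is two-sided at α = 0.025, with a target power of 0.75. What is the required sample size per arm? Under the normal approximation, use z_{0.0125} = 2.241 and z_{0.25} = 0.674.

n = 58 per group

Cohen's d = |M₁ − M₂| / SD_pooled = |72.5 − 77.0| / 8.3 = 4.5 / 8.3 = 0.542.
For two independent groups with equal n: n = 2·((z_{α/2} + z_β) / d)².
z_{α/2} + z_β = 2.241 + 0.674 = 2.915.
n = 2 × (2.915 / 0.542)² = 2 × 5.378² = 2 × 28.93 = 57.9.
Round up to the next whole participant.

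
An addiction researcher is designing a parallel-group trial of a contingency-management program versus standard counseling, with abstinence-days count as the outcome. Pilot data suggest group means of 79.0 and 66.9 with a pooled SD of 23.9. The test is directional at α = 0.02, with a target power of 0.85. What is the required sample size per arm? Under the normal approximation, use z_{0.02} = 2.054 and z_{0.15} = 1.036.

Cohen's d = |M₁ − M₂| / SD_pooled = |79.0 − 66.9| / 23.9 = 12.1 / 23.9 = 0.506.
For two independent groups with equal n: n = 2·((z_{α} + z_β) / d)².
z_{α} + z_β = 2.054 + 1.036 = 3.090.
n = 2 × (3.090 / 0.506)² = 2 × 6.107² = 2 × 37.29 = 74.6.
Round up to the next whole participant.

n = 75 per group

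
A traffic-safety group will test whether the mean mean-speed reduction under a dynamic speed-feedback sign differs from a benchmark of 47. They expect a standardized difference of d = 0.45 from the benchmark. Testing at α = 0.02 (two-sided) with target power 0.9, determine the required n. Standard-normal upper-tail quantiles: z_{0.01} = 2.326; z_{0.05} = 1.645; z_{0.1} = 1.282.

For a one-sample test: n = ((z_{α/2} + z_β) / d)².
z_{α/2} + z_β = 2.326 + 1.282 = 3.608.
n = (3.608 / 0.45)² = 8.018² = 64.28.
Round up.

n = 65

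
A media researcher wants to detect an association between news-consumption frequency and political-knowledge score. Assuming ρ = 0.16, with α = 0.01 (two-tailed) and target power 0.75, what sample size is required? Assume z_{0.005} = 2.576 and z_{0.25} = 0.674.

n = 409

Fisher's z: C = ½·ln((1+r)/(1−r)) = ½·ln(1.3810) = 0.1614.
n = ((z_{α/2} + z_β)/C)² + 3.
(2.576 + 0.674) / 0.1614 = 3.250 / 0.1614 = 20.136.
n = 20.136² + 3 = 405.47 + 3 = 408.5.
Round up.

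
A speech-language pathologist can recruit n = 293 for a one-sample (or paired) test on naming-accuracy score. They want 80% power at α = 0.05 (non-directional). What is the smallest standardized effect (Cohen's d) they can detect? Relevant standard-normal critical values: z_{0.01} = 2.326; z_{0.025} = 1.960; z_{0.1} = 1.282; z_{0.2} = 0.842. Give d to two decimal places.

d_min ≈ 0.16

For a single sample (or paired design) of n = 293: d_min = (z_{α/2} + z_β)/√n.
z-sum = 1.960 + 0.842 = 2.802.
d_min = 2.802 / √293 = 2.802 / 17.117 = 0.164.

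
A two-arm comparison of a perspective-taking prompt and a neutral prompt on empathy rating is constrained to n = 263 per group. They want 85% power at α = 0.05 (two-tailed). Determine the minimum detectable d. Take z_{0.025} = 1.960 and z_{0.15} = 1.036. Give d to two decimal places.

d_min ≈ 0.26

For two independent groups of n = 263 each: d_min = (z_{α/2} + z_β)·√(2/n).
z-sum = 1.960 + 1.036 = 2.996.
d_min = 2.996 × √(2/263) = 2.996 × 0.0872 = 0.261.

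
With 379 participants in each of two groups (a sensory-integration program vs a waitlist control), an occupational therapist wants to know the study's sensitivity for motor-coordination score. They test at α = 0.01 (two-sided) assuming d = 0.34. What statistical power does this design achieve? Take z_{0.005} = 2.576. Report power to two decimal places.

For two equal groups, power = Φ(d·√(n/2) − z_{α/2}).
d·√(n/2) = 0.34 × √(379/2) = 0.34 × 13.766 = 4.680.
z_β = 4.680 − 2.576 = 2.104.
Power = Φ(2.104) = 0.982.

power ≈ 0.98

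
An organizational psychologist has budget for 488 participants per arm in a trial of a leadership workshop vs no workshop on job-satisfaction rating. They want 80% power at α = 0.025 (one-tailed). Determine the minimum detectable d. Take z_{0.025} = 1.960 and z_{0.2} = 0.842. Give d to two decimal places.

d_min ≈ 0.18

For two independent groups of n = 488 each: d_min = (z_{α} + z_β)·√(2/n).
z-sum = 1.960 + 0.842 = 2.802.
d_min = 2.802 × √(2/488) = 2.802 × 0.0640 = 0.179.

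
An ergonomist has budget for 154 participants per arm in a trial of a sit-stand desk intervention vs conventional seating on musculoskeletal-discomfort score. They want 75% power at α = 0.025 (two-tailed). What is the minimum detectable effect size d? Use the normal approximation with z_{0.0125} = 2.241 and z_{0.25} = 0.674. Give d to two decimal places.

d_min ≈ 0.33

For two independent groups of n = 154 each: d_min = (z_{α/2} + z_β)·√(2/n).
z-sum = 2.241 + 0.674 = 2.915.
d_min = 2.915 × √(2/154) = 2.915 × 0.1140 = 0.332.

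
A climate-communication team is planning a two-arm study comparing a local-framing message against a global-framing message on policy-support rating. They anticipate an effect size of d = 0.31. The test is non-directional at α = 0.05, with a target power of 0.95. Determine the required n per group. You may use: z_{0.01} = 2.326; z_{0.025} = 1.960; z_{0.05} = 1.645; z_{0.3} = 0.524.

n = 271 per group

For two independent groups with equal n: n = 2·((z_{α/2} + z_β) / d)².
z_{α/2} + z_β = 1.960 + 1.645 = 3.605.
n = 2 × (3.605 / 0.31)² = 2 × 11.629² = 2 × 135.23 = 270.5.
Round up to the next whole participant.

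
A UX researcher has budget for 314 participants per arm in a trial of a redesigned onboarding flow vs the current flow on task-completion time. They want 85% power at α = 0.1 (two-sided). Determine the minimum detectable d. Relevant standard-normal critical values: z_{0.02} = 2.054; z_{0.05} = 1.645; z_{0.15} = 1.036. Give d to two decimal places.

For two independent groups of n = 314 each: d_min = (z_{α/2} + z_β)·√(2/n).
z-sum = 1.645 + 1.036 = 2.681.
d_min = 2.681 × √(2/314) = 2.681 × 0.0798 = 0.214.

d_min ≈ 0.21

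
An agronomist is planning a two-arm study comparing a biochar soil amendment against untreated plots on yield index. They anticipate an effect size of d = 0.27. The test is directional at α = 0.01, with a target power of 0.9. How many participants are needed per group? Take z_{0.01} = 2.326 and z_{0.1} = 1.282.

n = 358 per group

For two independent groups with equal n: n = 2·((z_{α} + z_β) / d)².
z_{α} + z_β = 2.326 + 1.282 = 3.608.
n = 2 × (3.608 / 0.27)² = 2 × 13.363² = 2 × 178.57 = 357.1.
Round up to the next whole participant.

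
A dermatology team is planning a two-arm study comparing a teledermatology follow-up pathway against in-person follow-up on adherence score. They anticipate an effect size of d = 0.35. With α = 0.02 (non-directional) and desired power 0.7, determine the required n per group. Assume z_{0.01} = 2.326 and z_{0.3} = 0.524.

n = 133 per group

For two independent groups with equal n: n = 2·((z_{α/2} + z_β) / d)².
z_{α/2} + z_β = 2.326 + 0.524 = 2.850.
n = 2 × (2.850 / 0.35)² = 2 × 8.143² = 2 × 66.31 = 132.6.
Round up to the next whole participant.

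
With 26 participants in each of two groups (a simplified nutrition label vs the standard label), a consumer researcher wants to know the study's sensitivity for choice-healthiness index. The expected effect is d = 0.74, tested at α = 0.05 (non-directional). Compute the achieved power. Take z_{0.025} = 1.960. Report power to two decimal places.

power ≈ 0.76

For two equal groups, power = Φ(d·√(n/2) − z_{α/2}).
d·√(n/2) = 0.74 × √(26/2) = 0.74 × 3.606 = 2.668.
z_β = 2.668 − 1.960 = 0.708.
Power = Φ(0.708) = 0.761.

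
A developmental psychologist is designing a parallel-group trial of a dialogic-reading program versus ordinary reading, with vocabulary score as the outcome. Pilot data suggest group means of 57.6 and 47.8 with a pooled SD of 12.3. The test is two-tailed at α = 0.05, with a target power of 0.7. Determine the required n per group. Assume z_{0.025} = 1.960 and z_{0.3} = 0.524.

n = 20 per group

Cohen's d = |M₁ − M₂| / SD_pooled = |57.6 − 47.8| / 12.3 = 9.8 / 12.3 = 0.797.
For two independent groups with equal n: n = 2·((z_{α/2} + z_β) / d)².
z_{α/2} + z_β = 1.960 + 0.524 = 2.484.
n = 2 × (2.484 / 0.797)² = 2 × 3.117² = 2 × 9.71 = 19.4.
Round up to the next whole participant.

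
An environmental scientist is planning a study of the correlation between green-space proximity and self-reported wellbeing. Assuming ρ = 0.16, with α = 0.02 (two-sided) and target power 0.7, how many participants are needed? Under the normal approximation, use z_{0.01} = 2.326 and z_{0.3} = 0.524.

Fisher's z: C = ½·ln((1+r)/(1−r)) = ½·ln(1.3810) = 0.1614.
n = ((z_{α/2} + z_β)/C)² + 3.
(2.326 + 0.524) / 0.1614 = 2.850 / 0.1614 = 17.658.
n = 17.658² + 3 = 311.80 + 3 = 314.8.
Round up.

n = 315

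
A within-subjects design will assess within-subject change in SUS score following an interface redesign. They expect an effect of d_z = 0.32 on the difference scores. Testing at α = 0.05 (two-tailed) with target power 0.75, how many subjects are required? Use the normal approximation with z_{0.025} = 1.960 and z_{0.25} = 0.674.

For a paired (one-sample on differences) test: n = ((z_{α/2} + z_β) / d)².
z_{α/2} + z_β = 1.960 + 0.674 = 2.634.
n = (2.634 / 0.32)² = 8.231² = 67.75.
Round up.

n = 68 pairs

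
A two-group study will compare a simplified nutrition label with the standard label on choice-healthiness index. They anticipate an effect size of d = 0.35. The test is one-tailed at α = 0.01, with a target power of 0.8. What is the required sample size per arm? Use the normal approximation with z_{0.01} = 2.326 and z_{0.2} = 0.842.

n = 164 per group

For two independent groups with equal n: n = 2·((z_{α} + z_β) / d)².
z_{α} + z_β = 2.326 + 0.842 = 3.168.
n = 2 × (3.168 / 0.35)² = 2 × 9.051² = 2 × 81.93 = 163.9.
Round up to the next whole participant.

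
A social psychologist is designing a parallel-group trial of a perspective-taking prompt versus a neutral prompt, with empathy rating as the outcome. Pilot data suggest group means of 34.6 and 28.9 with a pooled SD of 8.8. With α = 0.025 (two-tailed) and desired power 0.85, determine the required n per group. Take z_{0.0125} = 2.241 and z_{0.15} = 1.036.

Cohen's d = |M₁ − M₂| / SD_pooled = |34.6 − 28.9| / 8.8 = 5.7 / 8.8 = 0.648.
For two independent groups with equal n: n = 2·((z_{α/2} + z_β) / d)².
z_{α/2} + z_β = 2.241 + 1.036 = 3.277.
n = 2 × (3.277 / 0.648)² = 2 × 5.057² = 2 × 25.57 = 51.1.
Round up to the next whole participant.

n = 52 per group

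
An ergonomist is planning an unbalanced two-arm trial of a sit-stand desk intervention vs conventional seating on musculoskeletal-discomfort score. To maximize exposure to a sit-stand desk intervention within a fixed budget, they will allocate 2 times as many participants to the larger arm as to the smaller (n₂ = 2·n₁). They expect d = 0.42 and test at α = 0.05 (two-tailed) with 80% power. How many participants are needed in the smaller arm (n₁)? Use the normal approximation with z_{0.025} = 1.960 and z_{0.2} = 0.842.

n₁ = 67

With allocation ratio k = n₂/n₁ = 2, Var(x̄₁−x̄₂) = σ²(1/n₁ + 1/(k·n₁)) = σ²·(k+1)/(k·n₁).
So n₁ = (1 + 1/k)·((z_{α/2} + z_β)/d)² = 1.500 × (2.802/0.42)².
n₁ = 1.500 × 44.51 = 66.8.
Round up: n₁ = 67, giving n₂ = 2 × 67 = 134.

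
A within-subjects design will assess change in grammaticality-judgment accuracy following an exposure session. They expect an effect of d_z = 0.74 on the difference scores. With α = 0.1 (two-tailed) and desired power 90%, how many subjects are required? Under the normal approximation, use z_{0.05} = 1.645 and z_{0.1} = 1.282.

For a paired (one-sample on differences) test: n = ((z_{α/2} + z_β) / d)².
z_{α/2} + z_β = 1.645 + 1.282 = 2.927.
n = (2.927 / 0.74)² = 3.955² = 15.65.
Round up.

n = 16 pairs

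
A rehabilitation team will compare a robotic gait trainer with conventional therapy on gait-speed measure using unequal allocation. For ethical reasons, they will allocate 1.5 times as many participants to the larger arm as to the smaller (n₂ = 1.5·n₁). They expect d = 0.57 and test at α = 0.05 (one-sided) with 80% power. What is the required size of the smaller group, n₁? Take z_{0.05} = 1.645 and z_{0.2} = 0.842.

With allocation ratio k = n₂/n₁ = 1.5, Var(x̄₁−x̄₂) = σ²(1/n₁ + 1/(k·n₁)) = σ²·(k+1)/(k·n₁).
So n₁ = (1 + 1/k)·((z_{α} + z_β)/d)² = 1.667 × (2.487/0.57)².
n₁ = 1.667 × 19.04 = 31.7.
Round up: n₁ = 32, giving n₂ = 1.5 × 32 = 48.

n₁ = 32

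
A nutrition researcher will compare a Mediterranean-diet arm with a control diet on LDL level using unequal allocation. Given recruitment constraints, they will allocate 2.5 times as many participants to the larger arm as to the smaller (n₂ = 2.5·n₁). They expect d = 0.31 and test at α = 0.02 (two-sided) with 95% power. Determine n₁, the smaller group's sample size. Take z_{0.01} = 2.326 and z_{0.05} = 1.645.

n₁ = 230

With allocation ratio k = n₂/n₁ = 2.5, Var(x̄₁−x̄₂) = σ²(1/n₁ + 1/(k·n₁)) = σ²·(k+1)/(k·n₁).
So n₁ = (1 + 1/k)·((z_{α/2} + z_β)/d)² = 1.400 × (3.971/0.31)².
n₁ = 1.400 × 164.09 = 229.7.
Round up: n₁ = 230, giving n₂ = 2.5 × 230 = 575.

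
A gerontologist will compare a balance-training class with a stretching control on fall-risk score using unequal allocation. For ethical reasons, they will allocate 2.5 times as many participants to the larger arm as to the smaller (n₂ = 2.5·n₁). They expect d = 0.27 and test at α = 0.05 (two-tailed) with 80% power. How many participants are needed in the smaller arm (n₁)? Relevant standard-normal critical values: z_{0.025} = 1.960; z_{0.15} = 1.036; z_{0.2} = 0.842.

With allocation ratio k = n₂/n₁ = 2.5, Var(x̄₁−x̄₂) = σ²(1/n₁ + 1/(k·n₁)) = σ²·(k+1)/(k·n₁).
So n₁ = (1 + 1/k)·((z_{α/2} + z_β)/d)² = 1.400 × (2.802/0.27)².
n₁ = 1.400 × 107.70 = 150.8.
Round up: n₁ = 151, giving n₂ = ⌈2.5 × 151⌉ = ⌈377.5⌉ = 378.

n₁ = 151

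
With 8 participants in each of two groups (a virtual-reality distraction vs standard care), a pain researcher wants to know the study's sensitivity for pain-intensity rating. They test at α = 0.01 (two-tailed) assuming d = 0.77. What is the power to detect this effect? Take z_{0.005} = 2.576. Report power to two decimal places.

power ≈ 0.15

For two equal groups, power = Φ(d·√(n/2) − z_{α/2}).
d·√(n/2) = 0.77 × √(8/2) = 0.77 × 2.000 = 1.540.
z_β = 1.540 − 2.576 = -1.036.
Power = Φ(-1.036) = 0.150.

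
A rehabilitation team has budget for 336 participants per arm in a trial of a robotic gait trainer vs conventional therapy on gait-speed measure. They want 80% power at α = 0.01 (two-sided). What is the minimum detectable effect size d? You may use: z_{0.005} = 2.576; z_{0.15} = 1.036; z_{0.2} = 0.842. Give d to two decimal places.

For two independent groups of n = 336 each: d_min = (z_{α/2} + z_β)·√(2/n).
z-sum = 2.576 + 0.842 = 3.418.
d_min = 3.418 × √(2/336) = 3.418 × 0.0772 = 0.264.

d_min ≈ 0.26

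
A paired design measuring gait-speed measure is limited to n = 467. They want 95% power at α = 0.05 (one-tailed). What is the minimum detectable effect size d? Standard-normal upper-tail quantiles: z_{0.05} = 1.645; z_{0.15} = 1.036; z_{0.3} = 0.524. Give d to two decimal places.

d_min ≈ 0.15

For a single sample (or paired design) of n = 467: d_min = (z_{α} + z_β)/√n.
z-sum = 1.645 + 1.645 = 3.290.
d_min = 3.290 / √467 = 3.290 / 21.610 = 0.152.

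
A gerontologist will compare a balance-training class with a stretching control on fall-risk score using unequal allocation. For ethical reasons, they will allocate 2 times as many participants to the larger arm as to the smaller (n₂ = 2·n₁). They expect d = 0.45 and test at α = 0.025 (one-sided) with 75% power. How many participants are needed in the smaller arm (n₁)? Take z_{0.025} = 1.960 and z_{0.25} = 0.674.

n₁ = 52

With allocation ratio k = n₂/n₁ = 2, Var(x̄₁−x̄₂) = σ²(1/n₁ + 1/(k·n₁)) = σ²·(k+1)/(k·n₁).
So n₁ = (1 + 1/k)·((z_{α} + z_β)/d)² = 1.500 × (2.634/0.45)².
n₁ = 1.500 × 34.26 = 51.4.
Round up: n₁ = 52, giving n₂ = 2 × 52 = 104.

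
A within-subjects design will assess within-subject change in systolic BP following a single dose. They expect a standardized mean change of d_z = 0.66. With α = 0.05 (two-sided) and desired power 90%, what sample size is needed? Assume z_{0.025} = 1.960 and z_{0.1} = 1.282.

For a paired (one-sample on differences) test: n = ((z_{α/2} + z_β) / d)².
z_{α/2} + z_β = 1.960 + 1.282 = 3.242.
n = (3.242 / 0.66)² = 4.912² = 24.13.
Round up.

n = 25 pairs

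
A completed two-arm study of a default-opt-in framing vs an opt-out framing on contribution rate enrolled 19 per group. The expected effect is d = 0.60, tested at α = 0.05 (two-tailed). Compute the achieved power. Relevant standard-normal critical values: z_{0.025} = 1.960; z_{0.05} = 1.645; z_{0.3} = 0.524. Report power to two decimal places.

For two equal groups, power = Φ(d·√(n/2) − z_{α/2}).
d·√(n/2) = 0.60 × √(19/2) = 0.60 × 3.082 = 1.849.
z_β = 1.849 − 1.960 = -0.111.
Power = Φ(-0.111) = 0.456.

power ≈ 0.46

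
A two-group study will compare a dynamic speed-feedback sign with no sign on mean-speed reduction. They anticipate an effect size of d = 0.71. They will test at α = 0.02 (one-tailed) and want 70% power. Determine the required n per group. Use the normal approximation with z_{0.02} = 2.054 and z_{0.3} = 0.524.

n = 27 per group

For two independent groups with equal n: n = 2·((z_{α} + z_β) / d)².
z_{α} + z_β = 2.054 + 0.524 = 2.578.
n = 2 × (2.578 / 0.71)² = 2 × 3.631² = 2 × 13.18 = 26.4.
Round up to the next whole participant.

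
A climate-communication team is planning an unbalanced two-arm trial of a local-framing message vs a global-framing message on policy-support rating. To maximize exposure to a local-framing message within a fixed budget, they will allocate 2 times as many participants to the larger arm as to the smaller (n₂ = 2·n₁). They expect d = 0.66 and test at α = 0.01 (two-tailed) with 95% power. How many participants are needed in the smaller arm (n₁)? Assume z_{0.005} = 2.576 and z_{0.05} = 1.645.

With allocation ratio k = n₂/n₁ = 2, Var(x̄₁−x̄₂) = σ²(1/n₁ + 1/(k·n₁)) = σ²·(k+1)/(k·n₁).
So n₁ = (1 + 1/k)·((z_{α/2} + z_β)/d)² = 1.500 × (4.221/0.66)².
n₁ = 1.500 × 40.90 = 61.4.
Round up: n₁ = 62, giving n₂ = 2 × 62 = 124.

n₁ = 62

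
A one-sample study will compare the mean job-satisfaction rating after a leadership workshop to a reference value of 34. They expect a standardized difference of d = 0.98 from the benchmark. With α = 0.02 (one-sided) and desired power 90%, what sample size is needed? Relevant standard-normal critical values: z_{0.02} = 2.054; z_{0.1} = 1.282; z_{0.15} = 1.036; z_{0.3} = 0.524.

For a one-sample test: n = ((z_{α} + z_β) / d)².
z_{α} + z_β = 2.054 + 1.282 = 3.336.
n = (3.336 / 0.98)² = 3.404² = 11.59.
Round up.

n = 12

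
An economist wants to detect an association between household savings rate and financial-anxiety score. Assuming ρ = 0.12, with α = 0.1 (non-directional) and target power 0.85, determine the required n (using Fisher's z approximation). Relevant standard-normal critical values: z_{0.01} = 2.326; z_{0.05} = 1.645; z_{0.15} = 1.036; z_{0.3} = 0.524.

n = 498

Fisher's z: C = ½·ln((1+r)/(1−r)) = ½·ln(1.2727) = 0.1206.
n = ((z_{α/2} + z_β)/C)² + 3.
(1.645 + 1.036) / 0.1206 = 2.681 / 0.1206 = 22.231.
n = 22.231² + 3 = 494.20 + 3 = 497.2.
Round up.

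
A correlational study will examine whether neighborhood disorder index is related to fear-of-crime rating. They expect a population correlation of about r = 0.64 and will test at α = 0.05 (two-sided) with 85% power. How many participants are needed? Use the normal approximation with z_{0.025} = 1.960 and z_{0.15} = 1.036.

Fisher's z: C = ½·ln((1+r)/(1−r)) = ½·ln(4.5556) = 0.7582.
n = ((z_{α/2} + z_β)/C)² + 3.
(1.960 + 1.036) / 0.7582 = 2.996 / 0.7582 = 3.951.
n = 3.951² + 3 = 15.61 + 3 = 18.6.
Round up.

n = 19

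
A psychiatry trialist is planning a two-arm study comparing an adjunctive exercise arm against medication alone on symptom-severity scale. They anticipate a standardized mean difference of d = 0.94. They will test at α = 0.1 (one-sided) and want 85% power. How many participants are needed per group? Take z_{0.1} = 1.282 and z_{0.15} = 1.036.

For two independent groups with equal n: n = 2·((z_{α} + z_β) / d)².
z_{α} + z_β = 1.282 + 1.036 = 2.318.
n = 2 × (2.318 / 0.94)² = 2 × 2.466² = 2 × 6.08 = 12.2.
Round up to the next whole participant.

n = 13 per group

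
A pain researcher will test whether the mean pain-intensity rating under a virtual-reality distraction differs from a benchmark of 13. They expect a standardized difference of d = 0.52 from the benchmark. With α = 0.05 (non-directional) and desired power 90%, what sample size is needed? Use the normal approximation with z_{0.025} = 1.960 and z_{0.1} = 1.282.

For a one-sample test: n = ((z_{α/2} + z_β) / d)².
z_{α/2} + z_β = 1.960 + 1.282 = 3.242.
n = (3.242 / 0.52)² = 6.235² = 38.87.
Round up.

n = 39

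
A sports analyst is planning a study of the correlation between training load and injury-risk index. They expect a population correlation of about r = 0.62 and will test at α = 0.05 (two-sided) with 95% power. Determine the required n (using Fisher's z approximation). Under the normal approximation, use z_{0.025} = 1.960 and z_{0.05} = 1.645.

n = 28

Fisher's z: C = ½·ln((1+r)/(1−r)) = ½·ln(4.2632) = 0.7250.
n = ((z_{α/2} + z_β)/C)² + 3.
(1.960 + 1.645) / 0.7250 = 3.605 / 0.7250 = 4.972.
n = 4.972² + 3 = 24.72 + 3 = 27.7.
Round up.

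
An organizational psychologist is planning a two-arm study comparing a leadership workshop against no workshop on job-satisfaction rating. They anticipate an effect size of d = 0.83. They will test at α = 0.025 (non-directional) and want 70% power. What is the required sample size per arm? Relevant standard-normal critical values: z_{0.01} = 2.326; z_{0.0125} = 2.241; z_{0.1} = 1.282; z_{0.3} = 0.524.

n = 23 per group

For two independent groups with equal n: n = 2·((z_{α/2} + z_β) / d)².
z_{α/2} + z_β = 2.241 + 0.524 = 2.765.
n = 2 × (2.765 / 0.83)² = 2 × 3.331² = 2 × 11.10 = 22.2.
Round up to the next whole participant.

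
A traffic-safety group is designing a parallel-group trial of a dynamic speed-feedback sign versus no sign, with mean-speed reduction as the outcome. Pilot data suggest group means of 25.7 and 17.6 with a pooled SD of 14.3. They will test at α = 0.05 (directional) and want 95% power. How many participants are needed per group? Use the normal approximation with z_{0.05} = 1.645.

Cohen's d = |M₁ − M₂| / SD_pooled = |25.7 − 17.6| / 14.3 = 8.1 / 14.3 = 0.566.
For two independent groups with equal n: n = 2·((z_{α} + z_β) / d)².
z_{α} + z_β = 1.645 + 1.645 = 3.290.
n = 2 × (3.290 / 0.566)² = 2 × 5.813² = 2 × 33.79 = 67.6.
Round up to the next whole participant.

n = 68 per group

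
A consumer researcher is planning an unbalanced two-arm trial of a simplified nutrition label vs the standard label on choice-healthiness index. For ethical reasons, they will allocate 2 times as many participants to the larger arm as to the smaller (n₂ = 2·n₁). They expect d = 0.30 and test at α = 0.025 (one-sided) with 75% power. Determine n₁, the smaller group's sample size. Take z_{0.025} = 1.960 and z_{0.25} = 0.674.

n₁ = 116

With allocation ratio k = n₂/n₁ = 2, Var(x̄₁−x̄₂) = σ²(1/n₁ + 1/(k·n₁)) = σ²·(k+1)/(k·n₁).
So n₁ = (1 + 1/k)·((z_{α} + z_β)/d)² = 1.500 × (2.634/0.30)².
n₁ = 1.500 × 77.09 = 115.6.
Round up: n₁ = 116, giving n₂ = 2 × 116 = 232.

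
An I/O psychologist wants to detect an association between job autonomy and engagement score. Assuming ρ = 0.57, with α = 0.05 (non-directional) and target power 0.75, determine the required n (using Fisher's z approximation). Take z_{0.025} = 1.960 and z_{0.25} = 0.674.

Fisher's z: C = ½·ln((1+r)/(1−r)) = ½·ln(3.6512) = 0.6475.
n = ((z_{α/2} + z_β)/C)² + 3.
(1.960 + 0.674) / 0.6475 = 2.634 / 0.6475 = 4.068.
n = 4.068² + 3 = 16.55 + 3 = 19.5.
Round up.

n = 20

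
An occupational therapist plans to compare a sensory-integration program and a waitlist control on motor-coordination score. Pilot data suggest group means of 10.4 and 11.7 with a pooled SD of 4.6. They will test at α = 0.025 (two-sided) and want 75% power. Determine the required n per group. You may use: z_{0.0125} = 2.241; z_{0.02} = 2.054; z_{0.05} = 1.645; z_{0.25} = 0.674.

n = 213 per group

Cohen's d = |M₁ − M₂| / SD_pooled = |10.4 − 11.7| / 4.6 = 1.3 / 4.6 = 0.283.
For two independent groups with equal n: n = 2·((z_{α/2} + z_β) / d)².
z_{α/2} + z_β = 2.241 + 0.674 = 2.915.
n = 2 × (2.915 / 0.283)² = 2 × 10.300² = 2 × 106.10 = 212.2.
Round up to the next whole participant.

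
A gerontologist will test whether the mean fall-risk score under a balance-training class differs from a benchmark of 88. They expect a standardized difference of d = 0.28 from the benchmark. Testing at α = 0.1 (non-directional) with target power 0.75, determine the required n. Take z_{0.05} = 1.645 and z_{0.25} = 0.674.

n = 69

For a one-sample test: n = ((z_{α/2} + z_β) / d)².
z_{α/2} + z_β = 1.645 + 0.674 = 2.319.
n = (2.319 / 0.28)² = 8.282² = 68.59.
Round up.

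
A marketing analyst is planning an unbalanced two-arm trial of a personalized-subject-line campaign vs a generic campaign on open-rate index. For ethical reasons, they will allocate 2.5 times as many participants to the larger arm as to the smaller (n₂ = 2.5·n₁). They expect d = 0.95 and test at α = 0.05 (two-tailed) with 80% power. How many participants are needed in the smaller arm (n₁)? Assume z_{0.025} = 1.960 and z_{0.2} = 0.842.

With allocation ratio k = n₂/n₁ = 2.5, Var(x̄₁−x̄₂) = σ²(1/n₁ + 1/(k·n₁)) = σ²·(k+1)/(k·n₁).
So n₁ = (1 + 1/k)·((z_{α/2} + z_β)/d)² = 1.400 × (2.802/0.95)².
n₁ = 1.400 × 8.70 = 12.2.
Round up: n₁ = 13, giving n₂ = ⌈2.5 × 13⌉ = ⌈32.5⌉ = 33.

n₁ = 13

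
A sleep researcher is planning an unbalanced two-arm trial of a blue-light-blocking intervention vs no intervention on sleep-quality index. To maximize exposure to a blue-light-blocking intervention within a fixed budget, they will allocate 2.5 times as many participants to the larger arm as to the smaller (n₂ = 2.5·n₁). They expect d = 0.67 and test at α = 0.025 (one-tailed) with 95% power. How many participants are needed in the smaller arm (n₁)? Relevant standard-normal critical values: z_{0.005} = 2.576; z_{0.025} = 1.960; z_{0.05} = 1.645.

n₁ = 41

With allocation ratio k = n₂/n₁ = 2.5, Var(x̄₁−x̄₂) = σ²(1/n₁ + 1/(k·n₁)) = σ²·(k+1)/(k·n₁).
So n₁ = (1 + 1/k)·((z_{α} + z_β)/d)² = 1.400 × (3.605/0.67)².
n₁ = 1.400 × 28.95 = 40.5.
Round up: n₁ = 41, giving n₂ = ⌈2.5 × 41⌉ = ⌈102.5⌉ = 103.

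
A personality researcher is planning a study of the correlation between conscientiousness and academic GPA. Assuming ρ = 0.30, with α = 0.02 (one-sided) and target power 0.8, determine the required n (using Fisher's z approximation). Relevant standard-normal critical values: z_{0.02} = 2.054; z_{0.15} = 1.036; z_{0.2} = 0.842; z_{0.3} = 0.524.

n = 91

Fisher's z: C = ½·ln((1+r)/(1−r)) = ½·ln(1.8571) = 0.3095.
n = ((z_{α} + z_β)/C)² + 3.
(2.054 + 0.842) / 0.3095 = 2.896 / 0.3095 = 9.357.
n = 9.357² + 3 = 87.55 + 3 = 90.6.
Round up.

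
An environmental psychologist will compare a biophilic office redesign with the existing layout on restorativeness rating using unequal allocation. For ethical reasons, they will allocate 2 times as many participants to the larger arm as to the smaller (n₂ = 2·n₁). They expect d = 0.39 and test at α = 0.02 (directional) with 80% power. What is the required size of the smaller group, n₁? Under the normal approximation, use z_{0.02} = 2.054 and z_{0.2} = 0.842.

With allocation ratio k = n₂/n₁ = 2, Var(x̄₁−x̄₂) = σ²(1/n₁ + 1/(k·n₁)) = σ²·(k+1)/(k·n₁).
So n₁ = (1 + 1/k)·((z_{α} + z_β)/d)² = 1.500 × (2.896/0.39)².
n₁ = 1.500 × 55.14 = 82.7.
Round up: n₁ = 83, giving n₂ = 2 × 83 = 166.

n₁ = 83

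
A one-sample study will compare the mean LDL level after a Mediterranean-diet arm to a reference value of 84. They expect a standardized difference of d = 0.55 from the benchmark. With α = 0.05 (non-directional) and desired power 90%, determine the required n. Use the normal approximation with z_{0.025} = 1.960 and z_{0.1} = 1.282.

For a one-sample test: n = ((z_{α/2} + z_β) / d)².
z_{α/2} + z_β = 1.960 + 1.282 = 3.242.
n = (3.242 / 0.55)² = 5.895² = 34.75.
Round up.

n = 35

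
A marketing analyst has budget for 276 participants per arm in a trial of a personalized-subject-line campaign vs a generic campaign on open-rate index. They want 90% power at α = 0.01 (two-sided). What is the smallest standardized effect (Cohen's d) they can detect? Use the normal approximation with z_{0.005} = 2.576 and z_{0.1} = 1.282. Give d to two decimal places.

d_min ≈ 0.33

For two independent groups of n = 276 each: d_min = (z_{α/2} + z_β)·√(2/n).
z-sum = 2.576 + 1.282 = 3.858.
d_min = 3.858 × √(2/276) = 3.858 × 0.0851 = 0.328.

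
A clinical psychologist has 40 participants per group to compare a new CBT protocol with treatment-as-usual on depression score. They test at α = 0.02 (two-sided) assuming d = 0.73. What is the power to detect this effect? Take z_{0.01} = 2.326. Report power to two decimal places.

power ≈ 0.83

For two equal groups, power = Φ(d·√(n/2) − z_{α/2}).
d·√(n/2) = 0.73 × √(40/2) = 0.73 × 4.472 = 3.265.
z_β = 3.265 − 2.326 = 0.939.
Power = Φ(0.939) = 0.826.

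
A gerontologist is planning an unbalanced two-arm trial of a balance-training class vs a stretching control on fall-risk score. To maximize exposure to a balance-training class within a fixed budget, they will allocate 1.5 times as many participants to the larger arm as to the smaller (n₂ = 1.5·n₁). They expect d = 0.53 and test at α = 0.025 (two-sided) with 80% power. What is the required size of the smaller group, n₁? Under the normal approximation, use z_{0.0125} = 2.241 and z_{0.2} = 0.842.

n₁ = 57

With allocation ratio k = n₂/n₁ = 1.5, Var(x̄₁−x̄₂) = σ²(1/n₁ + 1/(k·n₁)) = σ²·(k+1)/(k·n₁).
So n₁ = (1 + 1/k)·((z_{α/2} + z_β)/d)² = 1.667 × (3.083/0.53)².
n₁ = 1.667 × 33.84 = 56.4.
Round up: n₁ = 57, giving n₂ = ⌈1.5 × 57⌉ = ⌈85.5⌉ = 86.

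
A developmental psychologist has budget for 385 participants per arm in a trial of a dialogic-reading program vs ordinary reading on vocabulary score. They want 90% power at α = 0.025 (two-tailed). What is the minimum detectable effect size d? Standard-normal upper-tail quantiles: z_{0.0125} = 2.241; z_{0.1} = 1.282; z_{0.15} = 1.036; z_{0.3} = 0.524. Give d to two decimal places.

For two independent groups of n = 385 each: d_min = (z_{α/2} + z_β)·√(2/n).
z-sum = 2.241 + 1.282 = 3.523.
d_min = 3.523 × √(2/385) = 3.523 × 0.0721 = 0.254.

d_min ≈ 0.25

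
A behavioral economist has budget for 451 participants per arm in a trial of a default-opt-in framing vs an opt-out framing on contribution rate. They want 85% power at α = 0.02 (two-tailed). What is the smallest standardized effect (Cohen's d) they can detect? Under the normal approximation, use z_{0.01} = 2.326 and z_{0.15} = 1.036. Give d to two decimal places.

For two independent groups of n = 451 each: d_min = (z_{α/2} + z_β)·√(2/n).
z-sum = 2.326 + 1.036 = 3.362.
d_min = 3.362 × √(2/451) = 3.362 × 0.0666 = 0.224.

d_min ≈ 0.22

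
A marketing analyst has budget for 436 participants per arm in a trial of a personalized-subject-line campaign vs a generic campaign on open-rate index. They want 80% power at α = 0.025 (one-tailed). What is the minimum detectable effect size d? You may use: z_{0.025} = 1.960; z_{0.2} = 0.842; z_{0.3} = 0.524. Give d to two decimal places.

For two independent groups of n = 436 each: d_min = (z_{α} + z_β)·√(2/n).
z-sum = 1.960 + 0.842 = 2.802.
d_min = 2.802 × √(2/436) = 2.802 × 0.0677 = 0.190.

d_min ≈ 0.19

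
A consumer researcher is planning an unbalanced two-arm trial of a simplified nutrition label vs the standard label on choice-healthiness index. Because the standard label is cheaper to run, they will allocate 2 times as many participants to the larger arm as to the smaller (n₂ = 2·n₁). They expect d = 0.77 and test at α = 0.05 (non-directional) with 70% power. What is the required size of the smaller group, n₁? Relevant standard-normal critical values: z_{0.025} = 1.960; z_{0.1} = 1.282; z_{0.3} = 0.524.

n₁ = 16

With allocation ratio k = n₂/n₁ = 2, Var(x̄₁−x̄₂) = σ²(1/n₁ + 1/(k·n₁)) = σ²·(k+1)/(k·n₁).
So n₁ = (1 + 1/k)·((z_{α/2} + z_β)/d)² = 1.500 × (2.484/0.77)².
n₁ = 1.500 × 10.41 = 15.6.
Round up: n₁ = 16, giving n₂ = 2 × 16 = 32.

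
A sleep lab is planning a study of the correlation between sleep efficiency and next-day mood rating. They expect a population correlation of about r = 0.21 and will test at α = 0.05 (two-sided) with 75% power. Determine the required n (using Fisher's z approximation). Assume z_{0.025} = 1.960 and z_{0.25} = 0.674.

n = 156

Fisher's z: C = ½·ln((1+r)/(1−r)) = ½·ln(1.5316) = 0.2132.
n = ((z_{α/2} + z_β)/C)² + 3.
(1.960 + 0.674) / 0.2132 = 2.634 / 0.2132 = 12.355.
n = 12.355² + 3 = 152.64 + 3 = 155.6.
Round up.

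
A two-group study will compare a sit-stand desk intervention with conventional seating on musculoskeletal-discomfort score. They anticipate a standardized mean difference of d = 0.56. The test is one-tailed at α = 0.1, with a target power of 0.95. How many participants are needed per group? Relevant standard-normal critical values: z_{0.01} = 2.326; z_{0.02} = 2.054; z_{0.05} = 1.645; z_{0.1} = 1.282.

n = 55 per group

For two independent groups with equal n: n = 2·((z_{α} + z_β) / d)².
z_{α} + z_β = 1.282 + 1.645 = 2.927.
n = 2 × (2.927 / 0.56)² = 2 × 5.227² = 2 × 27.32 = 54.6.
Round up to the next whole participant.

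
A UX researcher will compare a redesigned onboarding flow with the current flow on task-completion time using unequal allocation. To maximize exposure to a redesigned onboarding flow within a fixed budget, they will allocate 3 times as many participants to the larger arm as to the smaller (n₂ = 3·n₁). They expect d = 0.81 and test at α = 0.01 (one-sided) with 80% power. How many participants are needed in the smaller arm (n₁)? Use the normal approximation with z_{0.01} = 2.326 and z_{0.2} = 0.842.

n₁ = 21

With allocation ratio k = n₂/n₁ = 3, Var(x̄₁−x̄₂) = σ²(1/n₁ + 1/(k·n₁)) = σ²·(k+1)/(k·n₁).
So n₁ = (1 + 1/k)·((z_{α} + z_β)/d)² = 1.333 × (3.168/0.81)².
n₁ = 1.333 × 15.30 = 20.4.
Round up: n₁ = 21, giving n₂ = 3 × 21 = 63.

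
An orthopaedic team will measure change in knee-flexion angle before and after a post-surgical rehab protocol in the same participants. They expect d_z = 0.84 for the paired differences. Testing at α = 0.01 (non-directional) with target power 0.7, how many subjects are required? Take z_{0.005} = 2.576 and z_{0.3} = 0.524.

n = 14 pairs

For a paired (one-sample on differences) test: n = ((z_{α/2} + z_β) / d)².
z_{α/2} + z_β = 2.576 + 0.524 = 3.100.
n = (3.100 / 0.84)² = 3.690² = 13.62.
Round up.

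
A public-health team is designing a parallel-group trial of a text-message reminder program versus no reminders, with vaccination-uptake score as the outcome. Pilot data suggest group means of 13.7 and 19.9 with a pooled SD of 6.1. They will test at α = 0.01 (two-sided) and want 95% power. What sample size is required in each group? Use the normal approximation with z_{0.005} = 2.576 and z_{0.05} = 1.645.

Cohen's d = |M₁ − M₂| / SD_pooled = |13.7 − 19.9| / 6.1 = 6.2 / 6.1 = 1.016.
For two independent groups with equal n: n = 2·((z_{α/2} + z_β) / d)².
z_{α/2} + z_β = 2.576 + 1.645 = 4.221.
n = 2 × (4.221 / 1.016)² = 2 × 4.155² = 2 × 17.26 = 34.5.
Round up to the next whole participant.

n = 35 per group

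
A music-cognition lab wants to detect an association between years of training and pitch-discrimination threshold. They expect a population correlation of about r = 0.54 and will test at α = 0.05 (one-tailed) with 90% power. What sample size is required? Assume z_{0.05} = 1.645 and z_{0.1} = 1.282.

n = 27

Fisher's z: C = ½·ln((1+r)/(1−r)) = ½·ln(3.3478) = 0.6042.
n = ((z_{α} + z_β)/C)² + 3.
(1.645 + 1.282) / 0.6042 = 2.927 / 0.6042 = 4.844.
n = 4.844² + 3 = 23.47 + 3 = 26.5.
Round up.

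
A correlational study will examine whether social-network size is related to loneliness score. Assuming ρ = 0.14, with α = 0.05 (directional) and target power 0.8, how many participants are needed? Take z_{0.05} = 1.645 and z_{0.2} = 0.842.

Fisher's z: C = ½·ln((1+r)/(1−r)) = ½·ln(1.3256) = 0.1409.
n = ((z_{α} + z_β)/C)² + 3.
(1.645 + 0.842) / 0.1409 = 2.487 / 0.1409 = 17.651.
n = 17.651² + 3 = 311.55 + 3 = 314.6.
Round up.

n = 315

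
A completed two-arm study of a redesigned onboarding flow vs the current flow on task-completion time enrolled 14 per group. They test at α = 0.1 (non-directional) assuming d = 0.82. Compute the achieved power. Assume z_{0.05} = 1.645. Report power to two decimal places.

power ≈ 0.70

For two equal groups, power = Φ(d·√(n/2) − z_{α/2}).
d·√(n/2) = 0.82 × √(14/2) = 0.82 × 2.646 = 2.170.
z_β = 2.170 − 1.645 = 0.525.
Power = Φ(0.525) = 0.700.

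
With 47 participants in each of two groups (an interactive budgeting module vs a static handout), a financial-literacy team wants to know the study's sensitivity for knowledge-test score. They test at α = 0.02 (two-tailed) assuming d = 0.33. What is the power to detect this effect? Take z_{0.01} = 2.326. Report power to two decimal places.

For two equal groups, power = Φ(d·√(n/2) − z_{α/2}).
d·√(n/2) = 0.33 × √(47/2) = 0.33 × 4.848 = 1.600.
z_β = 1.600 − 2.326 = -0.726.
Power = Φ(-0.726) = 0.234.

power ≈ 0.23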